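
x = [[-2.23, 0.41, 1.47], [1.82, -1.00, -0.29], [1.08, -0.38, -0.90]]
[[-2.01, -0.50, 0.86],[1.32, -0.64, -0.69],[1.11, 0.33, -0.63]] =x @ [[0.52,-0.26,0.06], [-0.22,0.41,0.66], [-0.52,-0.85,0.49]]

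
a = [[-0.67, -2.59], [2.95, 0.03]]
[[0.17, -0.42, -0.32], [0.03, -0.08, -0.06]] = a@ [[0.01, -0.03, -0.02], [-0.07, 0.17, 0.13]]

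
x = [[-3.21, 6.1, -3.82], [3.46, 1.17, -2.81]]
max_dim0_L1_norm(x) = 7.27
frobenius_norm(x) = 9.13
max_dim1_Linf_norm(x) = 6.1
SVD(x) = [[-0.99, -0.16], [-0.16, 0.99]] @ diag([7.94965699800766, 4.488435541926369]) @ [[0.33,-0.78,0.53], [0.87,0.04,-0.48]]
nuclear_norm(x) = 12.44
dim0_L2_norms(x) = [4.72, 6.21, 4.74]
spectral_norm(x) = 7.95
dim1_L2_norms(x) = [7.88, 4.61]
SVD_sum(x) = [[-2.59,6.13,-4.16], [-0.42,0.99,-0.67]] + [[-0.62, -0.03, 0.34], [3.88, 0.18, -2.14]]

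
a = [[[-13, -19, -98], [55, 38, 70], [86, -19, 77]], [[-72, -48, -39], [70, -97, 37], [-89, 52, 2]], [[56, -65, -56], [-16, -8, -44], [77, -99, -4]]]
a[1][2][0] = -89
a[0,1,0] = 55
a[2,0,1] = -65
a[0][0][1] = -19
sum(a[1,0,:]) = -159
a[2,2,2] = -4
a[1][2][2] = 2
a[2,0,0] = 56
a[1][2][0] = -89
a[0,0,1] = -19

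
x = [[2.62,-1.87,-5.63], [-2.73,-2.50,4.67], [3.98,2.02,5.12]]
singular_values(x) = [9.04, 5.89, 2.71]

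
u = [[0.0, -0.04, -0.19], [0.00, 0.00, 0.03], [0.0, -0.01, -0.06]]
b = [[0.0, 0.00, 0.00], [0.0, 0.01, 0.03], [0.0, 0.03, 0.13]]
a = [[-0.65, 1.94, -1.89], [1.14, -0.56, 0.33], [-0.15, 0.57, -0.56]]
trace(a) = -1.77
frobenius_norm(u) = 0.21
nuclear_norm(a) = 3.98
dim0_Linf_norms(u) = [0.0, 0.04, 0.19]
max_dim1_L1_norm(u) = 0.23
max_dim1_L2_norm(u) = 0.19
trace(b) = 0.14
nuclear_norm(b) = 0.14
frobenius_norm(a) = 3.18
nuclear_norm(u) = 0.21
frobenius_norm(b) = 0.14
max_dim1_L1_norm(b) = 0.16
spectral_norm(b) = 0.14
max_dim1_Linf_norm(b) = 0.13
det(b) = 0.00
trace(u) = -0.06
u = a @ b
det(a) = -0.01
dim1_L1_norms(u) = [0.23, 0.03, 0.07]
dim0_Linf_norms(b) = [0.0, 0.03, 0.13]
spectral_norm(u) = 0.21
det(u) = 0.00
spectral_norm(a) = 3.05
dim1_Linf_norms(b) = [0.0, 0.03, 0.13]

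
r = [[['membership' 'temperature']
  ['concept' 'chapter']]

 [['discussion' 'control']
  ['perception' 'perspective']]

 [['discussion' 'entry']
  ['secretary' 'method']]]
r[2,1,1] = 'method'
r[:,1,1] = ['chapter', 'perspective', 'method']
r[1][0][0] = 'discussion'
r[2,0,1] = 'entry'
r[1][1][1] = 'perspective'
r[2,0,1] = 'entry'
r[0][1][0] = 'concept'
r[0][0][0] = 'membership'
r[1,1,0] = 'perception'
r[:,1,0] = ['concept', 'perception', 'secretary']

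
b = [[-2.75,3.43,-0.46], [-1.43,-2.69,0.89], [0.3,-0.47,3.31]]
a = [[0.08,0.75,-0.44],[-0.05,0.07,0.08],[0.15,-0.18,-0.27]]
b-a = [[-2.83, 2.68, -0.02], [-1.38, -2.76, 0.81], [0.15, -0.29, 3.58]]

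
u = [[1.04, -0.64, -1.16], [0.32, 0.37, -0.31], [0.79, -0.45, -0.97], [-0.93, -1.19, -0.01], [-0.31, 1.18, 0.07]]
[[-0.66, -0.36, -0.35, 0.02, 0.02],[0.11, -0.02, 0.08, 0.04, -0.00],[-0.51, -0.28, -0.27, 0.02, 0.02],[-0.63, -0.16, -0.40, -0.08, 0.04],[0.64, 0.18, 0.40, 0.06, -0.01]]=u @ [[-0.00, -0.01, 0.01, 0.01, -0.03],[0.53, 0.14, 0.33, 0.06, -0.01],[0.28, 0.22, 0.13, -0.04, -0.04]]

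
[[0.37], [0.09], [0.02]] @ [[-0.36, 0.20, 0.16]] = [[-0.13, 0.07, 0.06], [-0.03, 0.02, 0.01], [-0.01, 0.0, 0.00]]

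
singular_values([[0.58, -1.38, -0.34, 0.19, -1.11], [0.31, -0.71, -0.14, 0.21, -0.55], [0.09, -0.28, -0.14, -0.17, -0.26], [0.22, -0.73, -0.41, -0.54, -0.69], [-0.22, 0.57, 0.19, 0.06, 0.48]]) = [2.55, 0.68, 0.01, 0.0, 0.0]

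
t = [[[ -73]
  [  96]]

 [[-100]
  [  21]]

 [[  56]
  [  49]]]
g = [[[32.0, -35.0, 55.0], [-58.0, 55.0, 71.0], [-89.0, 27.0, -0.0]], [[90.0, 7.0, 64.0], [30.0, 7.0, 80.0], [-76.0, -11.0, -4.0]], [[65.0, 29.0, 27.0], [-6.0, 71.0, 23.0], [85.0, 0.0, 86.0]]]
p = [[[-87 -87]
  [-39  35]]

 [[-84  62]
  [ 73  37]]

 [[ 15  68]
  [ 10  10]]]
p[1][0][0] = -84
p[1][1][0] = 73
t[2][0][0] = 56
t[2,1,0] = 49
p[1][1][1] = 37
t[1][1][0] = 21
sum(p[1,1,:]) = 110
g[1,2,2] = -4.0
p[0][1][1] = 35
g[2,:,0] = [65.0, -6.0, 85.0]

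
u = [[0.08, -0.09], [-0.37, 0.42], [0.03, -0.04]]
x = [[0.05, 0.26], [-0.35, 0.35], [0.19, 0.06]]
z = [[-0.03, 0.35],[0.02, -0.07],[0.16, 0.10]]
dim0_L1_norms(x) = [0.59, 0.67]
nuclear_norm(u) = 0.58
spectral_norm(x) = 0.53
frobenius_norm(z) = 0.41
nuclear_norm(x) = 0.81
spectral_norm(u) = 0.57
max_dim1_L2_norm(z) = 0.35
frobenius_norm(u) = 0.57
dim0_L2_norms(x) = [0.4, 0.44]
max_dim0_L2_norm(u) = 0.43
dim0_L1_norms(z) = [0.21, 0.52]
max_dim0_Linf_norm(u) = 0.42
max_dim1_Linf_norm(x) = 0.35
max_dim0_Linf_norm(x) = 0.35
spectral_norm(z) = 0.37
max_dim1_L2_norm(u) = 0.56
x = z + u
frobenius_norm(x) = 0.60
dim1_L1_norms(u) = [0.17, 0.79, 0.07]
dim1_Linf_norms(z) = [0.35, 0.07, 0.16]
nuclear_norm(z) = 0.53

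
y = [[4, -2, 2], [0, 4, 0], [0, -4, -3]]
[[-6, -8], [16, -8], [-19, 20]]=y @ [[0, -1], [4, -2], [1, -4]]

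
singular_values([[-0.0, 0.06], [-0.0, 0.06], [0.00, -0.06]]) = [0.1, -0.0]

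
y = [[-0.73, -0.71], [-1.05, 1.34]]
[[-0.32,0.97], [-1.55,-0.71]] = y@[[0.89,-0.46], [-0.46,-0.89]]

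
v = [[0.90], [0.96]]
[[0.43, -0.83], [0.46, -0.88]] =v @ [[0.48,  -0.92]]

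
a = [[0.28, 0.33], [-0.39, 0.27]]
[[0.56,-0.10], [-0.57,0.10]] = a @ [[1.67,  -0.30],[0.29,  -0.05]]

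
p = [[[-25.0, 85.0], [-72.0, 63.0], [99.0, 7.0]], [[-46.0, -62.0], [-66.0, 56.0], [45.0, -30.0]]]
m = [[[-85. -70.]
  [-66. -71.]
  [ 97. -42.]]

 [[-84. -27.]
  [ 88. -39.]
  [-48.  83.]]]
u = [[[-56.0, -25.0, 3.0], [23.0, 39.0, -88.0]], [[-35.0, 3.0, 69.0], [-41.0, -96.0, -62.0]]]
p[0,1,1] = 63.0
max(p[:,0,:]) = 85.0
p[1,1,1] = 56.0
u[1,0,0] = -35.0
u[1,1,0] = -41.0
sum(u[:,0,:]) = -41.0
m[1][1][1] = -39.0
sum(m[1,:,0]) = -44.0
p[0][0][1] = 85.0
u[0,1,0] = 23.0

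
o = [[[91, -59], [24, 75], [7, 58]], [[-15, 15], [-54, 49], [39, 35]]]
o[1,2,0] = 39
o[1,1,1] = 49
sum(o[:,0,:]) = 32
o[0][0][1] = -59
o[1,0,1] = 15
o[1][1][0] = -54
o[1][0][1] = 15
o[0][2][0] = 7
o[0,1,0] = 24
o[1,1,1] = 49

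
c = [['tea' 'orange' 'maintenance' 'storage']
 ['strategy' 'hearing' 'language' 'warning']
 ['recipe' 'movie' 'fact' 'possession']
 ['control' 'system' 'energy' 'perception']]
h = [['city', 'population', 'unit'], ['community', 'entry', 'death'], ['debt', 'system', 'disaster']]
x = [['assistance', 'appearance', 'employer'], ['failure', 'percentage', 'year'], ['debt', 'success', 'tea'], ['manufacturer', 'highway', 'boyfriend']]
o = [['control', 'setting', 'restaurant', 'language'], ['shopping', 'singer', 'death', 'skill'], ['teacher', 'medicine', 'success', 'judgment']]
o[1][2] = 'death'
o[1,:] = ['shopping', 'singer', 'death', 'skill']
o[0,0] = 'control'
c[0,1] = 'orange'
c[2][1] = 'movie'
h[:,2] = ['unit', 'death', 'disaster']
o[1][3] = 'skill'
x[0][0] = 'assistance'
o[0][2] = 'restaurant'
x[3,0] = 'manufacturer'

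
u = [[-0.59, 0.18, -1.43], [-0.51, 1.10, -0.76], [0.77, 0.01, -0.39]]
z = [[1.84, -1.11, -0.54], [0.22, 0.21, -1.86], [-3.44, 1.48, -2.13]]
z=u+[[2.43, -1.29, 0.89], [0.73, -0.89, -1.1], [-4.21, 1.47, -1.74]]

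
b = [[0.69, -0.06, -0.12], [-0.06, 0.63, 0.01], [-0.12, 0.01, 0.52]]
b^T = [[0.69, -0.06, -0.12], [-0.06, 0.63, 0.01], [-0.12, 0.01, 0.52]]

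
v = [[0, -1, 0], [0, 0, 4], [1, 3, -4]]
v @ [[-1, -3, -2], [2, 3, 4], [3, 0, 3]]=[[-2, -3, -4], [12, 0, 12], [-7, 6, -2]]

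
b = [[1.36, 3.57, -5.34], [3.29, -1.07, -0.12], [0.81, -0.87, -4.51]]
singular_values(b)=[7.56, 3.64, 2.53]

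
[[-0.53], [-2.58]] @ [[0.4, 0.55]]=[[-0.21,-0.29], [-1.03,-1.42]]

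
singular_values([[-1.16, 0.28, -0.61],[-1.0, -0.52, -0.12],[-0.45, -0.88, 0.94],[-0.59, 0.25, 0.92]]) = [1.77, 1.52, 0.87]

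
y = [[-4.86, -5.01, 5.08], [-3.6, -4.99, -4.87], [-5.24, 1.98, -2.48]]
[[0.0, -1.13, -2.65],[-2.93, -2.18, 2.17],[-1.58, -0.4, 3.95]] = y@[[0.2, 0.11, -0.37],[0.13, 0.24, 0.35],[0.32, 0.12, -0.53]]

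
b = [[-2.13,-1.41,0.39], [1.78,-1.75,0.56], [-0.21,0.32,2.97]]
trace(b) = -0.91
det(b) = 19.15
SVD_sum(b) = [[-0.26, -0.13, 1.02], [-0.08, -0.04, 0.30], [-0.70, -0.34, 2.76]] + [[-1.74, 0.22, -0.41], [1.99, -0.25, 0.47], [0.42, -0.05, 0.1]] + [[-0.14, -1.50, -0.22], [-0.13, -1.46, -0.21], [0.07, 0.72, 0.1]]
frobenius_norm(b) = 4.71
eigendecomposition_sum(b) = [[(-1.06+0.69j),-0.71-0.88j,(0.14+0.09j)],[(0.89+1.1j),(-0.89+0.89j),(0.08-0.16j)],[(-0.08-0.07j),(0.05-0.08j),(-0+0.01j)]] + [[-1.06-0.69j,(-0.71+0.88j),(0.14-0.09j)], [(0.89-1.1j),-0.89-0.89j,(0.08+0.16j)], [(-0.08+0.07j),0.05+0.08j,-0.00-0.01j]] + [[(-0+0j), 0.01-0.00j, 0.12-0.00j],[-0.01+0.00j, (0.03-0j), 0.39-0.00j],[(-0.05+0j), (0.21-0j), (2.98-0j)]]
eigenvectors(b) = [[0.07-0.66j, (0.07+0.66j), 0.04+0.00j], [(-0.74+0j), -0.74-0.00j, 0.13+0.00j], [(0.05-0.01j), (0.05+0.01j), 0.99+0.00j]]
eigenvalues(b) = [(-1.96+1.6j), (-1.96-1.6j), (3+0j)]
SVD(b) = [[-0.34, -0.65, 0.68], [-0.10, 0.74, 0.66], [-0.93, 0.16, -0.32]] @ diag([3.0779574598191046, 2.768303009385244, 2.2475934516216496]) @ [[0.24, 0.12, -0.96], [0.97, -0.12, 0.23], [-0.09, -0.99, -0.14]]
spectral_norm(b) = 3.08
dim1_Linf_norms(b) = [2.13, 1.78, 2.97]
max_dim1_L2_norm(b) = 2.99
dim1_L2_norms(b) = [2.58, 2.56, 2.99]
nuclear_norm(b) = 8.09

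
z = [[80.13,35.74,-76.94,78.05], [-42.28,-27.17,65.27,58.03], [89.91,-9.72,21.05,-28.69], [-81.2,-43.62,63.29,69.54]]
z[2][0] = 89.91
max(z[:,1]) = 35.74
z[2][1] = -9.72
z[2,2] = 21.05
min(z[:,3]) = -28.69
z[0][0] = 80.13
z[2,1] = -9.72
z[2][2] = 21.05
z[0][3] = 78.05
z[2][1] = -9.72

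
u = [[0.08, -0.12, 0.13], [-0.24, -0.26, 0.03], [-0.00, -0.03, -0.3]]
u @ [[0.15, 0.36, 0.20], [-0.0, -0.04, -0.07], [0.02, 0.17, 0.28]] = [[0.01, 0.06, 0.06], [-0.04, -0.07, -0.02], [-0.01, -0.05, -0.08]]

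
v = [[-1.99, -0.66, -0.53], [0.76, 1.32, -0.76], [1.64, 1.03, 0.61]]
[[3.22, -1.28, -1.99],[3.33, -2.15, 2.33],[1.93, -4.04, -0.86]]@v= [[-10.64, -5.86, -1.95], [-4.44, -2.64, 1.29], [-8.32, -7.49, 1.52]]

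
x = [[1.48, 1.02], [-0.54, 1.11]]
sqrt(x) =[[1.26, 0.43],[-0.23, 1.1]]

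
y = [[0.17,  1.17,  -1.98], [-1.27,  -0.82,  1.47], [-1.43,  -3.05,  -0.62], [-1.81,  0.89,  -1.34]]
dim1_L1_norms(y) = [3.32, 3.56, 5.1, 4.04]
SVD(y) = [[-0.44, -0.51, -0.25],  [0.43, 0.16, 0.64],  [0.78, -0.48, -0.40],  [-0.12, -0.70, 0.60]] @ diag([3.863432191055881, 2.9798386683443803, 1.8853257585236423]) @ [[-0.39,-0.87,0.30], [0.56,0.04,0.83], [-0.73,0.49,0.47]]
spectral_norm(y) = 3.86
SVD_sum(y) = [[0.66, 1.46, -0.51],[-0.65, -1.44, 0.50],[-1.19, -2.62, 0.91],[0.18, 0.41, -0.14]] + [[-0.84, -0.06, -1.25], [0.27, 0.02, 0.4], [-0.79, -0.05, -1.18], [-1.16, -0.08, -1.73]] + [[0.35,-0.23,-0.22], [-0.89,0.60,0.57], [0.55,-0.37,-0.35], [-0.83,0.56,0.53]]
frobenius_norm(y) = 5.23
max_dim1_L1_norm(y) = 5.1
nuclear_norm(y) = 8.73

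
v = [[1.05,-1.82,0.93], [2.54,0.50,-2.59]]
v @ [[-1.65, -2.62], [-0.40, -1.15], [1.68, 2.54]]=[[0.56, 1.7], [-8.74, -13.81]]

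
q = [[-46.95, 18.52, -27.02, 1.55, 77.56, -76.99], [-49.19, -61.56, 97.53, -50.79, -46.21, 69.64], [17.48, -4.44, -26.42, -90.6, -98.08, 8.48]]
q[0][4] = 77.56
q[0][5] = -76.99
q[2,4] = -98.08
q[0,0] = -46.95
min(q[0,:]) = -76.99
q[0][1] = 18.52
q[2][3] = -90.6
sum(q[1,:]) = -40.58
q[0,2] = -27.02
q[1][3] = -50.79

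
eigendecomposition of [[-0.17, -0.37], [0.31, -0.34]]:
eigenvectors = [[0.74+0.00j, (0.74-0j)], [0.17-0.65j, 0.17+0.65j]]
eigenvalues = [(-0.26+0.33j), (-0.26-0.33j)]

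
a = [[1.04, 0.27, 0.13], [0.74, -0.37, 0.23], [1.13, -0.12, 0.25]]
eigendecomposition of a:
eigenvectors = [[-0.66, -0.18, 0.2], [-0.38, 0.23, -0.84], [-0.65, 0.96, -0.50]]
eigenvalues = [1.32, 0.01, -0.41]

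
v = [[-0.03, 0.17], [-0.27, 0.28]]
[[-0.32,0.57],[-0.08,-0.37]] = v @[[-2.01, 5.93], [-2.23, 4.39]]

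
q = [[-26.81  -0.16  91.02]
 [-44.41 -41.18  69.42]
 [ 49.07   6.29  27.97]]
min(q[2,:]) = 6.29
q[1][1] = -41.18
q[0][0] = -26.81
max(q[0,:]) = 91.02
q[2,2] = 27.97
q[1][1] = -41.18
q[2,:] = [49.07, 6.29, 27.97]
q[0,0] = -26.81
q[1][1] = -41.18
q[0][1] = -0.16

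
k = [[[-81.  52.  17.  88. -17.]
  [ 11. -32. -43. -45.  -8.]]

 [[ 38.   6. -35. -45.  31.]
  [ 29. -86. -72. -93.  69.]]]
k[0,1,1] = -32.0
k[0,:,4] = [-17.0, -8.0]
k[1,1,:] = [29.0, -86.0, -72.0, -93.0, 69.0]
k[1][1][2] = -72.0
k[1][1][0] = 29.0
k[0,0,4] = -17.0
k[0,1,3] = -45.0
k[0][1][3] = -45.0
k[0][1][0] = 11.0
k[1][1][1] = -86.0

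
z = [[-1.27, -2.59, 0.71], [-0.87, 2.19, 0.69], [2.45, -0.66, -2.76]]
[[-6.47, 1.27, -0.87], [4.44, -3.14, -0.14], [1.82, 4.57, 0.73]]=z@[[-0.67, 0.27, 0.64], [2.33, -0.95, 0.1], [-1.81, -1.19, 0.28]]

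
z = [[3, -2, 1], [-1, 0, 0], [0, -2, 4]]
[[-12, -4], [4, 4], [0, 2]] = z@[[-4, -4], [0, -5], [0, -2]]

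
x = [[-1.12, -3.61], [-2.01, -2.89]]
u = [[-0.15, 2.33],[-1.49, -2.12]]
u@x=[[-4.52, -6.19], [5.93, 11.51]]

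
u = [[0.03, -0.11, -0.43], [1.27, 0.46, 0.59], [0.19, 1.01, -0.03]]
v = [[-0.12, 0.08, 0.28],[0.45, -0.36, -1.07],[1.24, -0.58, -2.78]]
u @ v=[[-0.59, 0.29, 1.32], [0.79, -0.41, -1.78], [0.39, -0.33, -0.94]]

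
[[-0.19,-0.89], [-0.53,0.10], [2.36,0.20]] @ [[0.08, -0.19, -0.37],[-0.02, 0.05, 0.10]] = [[0.0, -0.01, -0.02], [-0.04, 0.11, 0.21], [0.18, -0.44, -0.85]]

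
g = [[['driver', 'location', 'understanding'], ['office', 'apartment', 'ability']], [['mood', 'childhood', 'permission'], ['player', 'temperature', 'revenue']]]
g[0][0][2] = 'understanding'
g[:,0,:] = [['driver', 'location', 'understanding'], ['mood', 'childhood', 'permission']]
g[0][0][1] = 'location'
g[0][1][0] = 'office'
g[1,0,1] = 'childhood'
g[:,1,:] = [['office', 'apartment', 'ability'], ['player', 'temperature', 'revenue']]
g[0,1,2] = 'ability'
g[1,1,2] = 'revenue'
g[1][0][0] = 'mood'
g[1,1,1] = 'temperature'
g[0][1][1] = 'apartment'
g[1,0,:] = ['mood', 'childhood', 'permission']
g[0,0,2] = 'understanding'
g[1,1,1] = 'temperature'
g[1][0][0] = 'mood'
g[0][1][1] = 'apartment'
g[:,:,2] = [['understanding', 'ability'], ['permission', 'revenue']]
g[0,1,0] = 'office'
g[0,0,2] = 'understanding'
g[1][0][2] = 'permission'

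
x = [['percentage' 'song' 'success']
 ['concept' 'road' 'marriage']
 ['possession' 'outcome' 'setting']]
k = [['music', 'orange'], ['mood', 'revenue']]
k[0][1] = 'orange'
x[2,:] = ['possession', 'outcome', 'setting']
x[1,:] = ['concept', 'road', 'marriage']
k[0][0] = 'music'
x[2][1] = 'outcome'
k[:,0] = ['music', 'mood']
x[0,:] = ['percentage', 'song', 'success']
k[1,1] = 'revenue'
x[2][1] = 'outcome'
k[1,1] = 'revenue'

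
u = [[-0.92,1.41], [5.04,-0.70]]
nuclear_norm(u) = 6.45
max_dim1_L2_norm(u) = 5.09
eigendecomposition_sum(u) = [[-1.81,0.92], [3.29,-1.67]] + [[0.89, 0.49], [1.75, 0.97]]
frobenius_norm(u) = 5.36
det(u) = -6.46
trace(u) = -1.62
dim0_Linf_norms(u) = [5.04, 1.41]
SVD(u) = [[-0.22, 0.97], [0.97, 0.22]] @ diag([5.214417876064554, 1.2393329713109464]) @ [[0.98, -0.19], [0.19, 0.98]]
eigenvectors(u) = [[-0.48, -0.45], [0.88, -0.89]]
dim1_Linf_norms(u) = [1.41, 5.04]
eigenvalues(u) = [-3.48, 1.86]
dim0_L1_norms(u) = [5.96, 2.11]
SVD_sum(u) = [[-1.15, 0.22], [4.99, -0.97]] + [[0.23,1.19], [0.05,0.27]]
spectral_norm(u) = 5.21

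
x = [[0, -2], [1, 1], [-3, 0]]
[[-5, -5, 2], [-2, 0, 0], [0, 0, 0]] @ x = [[-11, 5], [0, 4], [0, 0]]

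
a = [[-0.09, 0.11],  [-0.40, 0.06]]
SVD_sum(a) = [[-0.11,0.02], [-0.39,0.08]] + [[0.02,0.09], [-0.01,-0.02]]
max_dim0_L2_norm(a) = 0.41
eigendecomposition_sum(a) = [[-0.05+0.10j, 0.06+0.00j], [-0.20-0.02j, (0.03+0.1j)]] + [[-0.05-0.10j, 0.06-0.00j], [(-0.2+0.02j), 0.03-0.10j]]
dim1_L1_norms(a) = [0.2, 0.46]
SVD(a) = [[-0.26, -0.96], [-0.96, 0.26]] @ diag([0.4186890726620411, 0.09219251831575094]) @ [[0.98, -0.21], [-0.21, -0.98]]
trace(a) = -0.03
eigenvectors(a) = [[(0.17-0.43j),0.17+0.43j], [0.89+0.00j,(0.89-0j)]]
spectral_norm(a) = 0.42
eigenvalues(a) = [(-0.02+0.2j), (-0.02-0.2j)]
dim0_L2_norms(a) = [0.41, 0.13]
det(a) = 0.04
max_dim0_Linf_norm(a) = 0.4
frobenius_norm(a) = 0.43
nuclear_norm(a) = 0.51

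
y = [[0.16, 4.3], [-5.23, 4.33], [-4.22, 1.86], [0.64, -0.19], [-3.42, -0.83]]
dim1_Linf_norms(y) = [4.3, 5.23, 4.22, 0.64, 3.42]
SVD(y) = [[0.28, -0.77], [0.77, -0.07], [0.51, 0.23], [-0.07, -0.05], [0.25, 0.59]] @ diag([8.808315970333133, 4.596734685271086]) @ [[-0.8, 0.6], [-0.6, -0.8]]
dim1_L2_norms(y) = [4.3, 6.79, 4.61, 0.67, 3.52]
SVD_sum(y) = [[-1.96, 1.47], [-5.43, 4.07], [-3.60, 2.69], [0.5, -0.38], [-1.79, 1.34]] + [[2.12, 2.83], [0.2, 0.26], [-0.62, -0.83], [0.14, 0.19], [-1.63, -2.17]]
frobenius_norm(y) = 9.94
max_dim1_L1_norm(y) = 9.56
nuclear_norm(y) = 13.41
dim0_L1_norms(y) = [13.67, 11.51]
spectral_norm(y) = 8.81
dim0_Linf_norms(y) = [5.23, 4.33]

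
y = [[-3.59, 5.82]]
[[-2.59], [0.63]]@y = [[9.3, -15.07],  [-2.26, 3.67]]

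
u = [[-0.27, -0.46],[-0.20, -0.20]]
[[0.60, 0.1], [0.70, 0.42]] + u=[[0.33, -0.36],  [0.5, 0.22]]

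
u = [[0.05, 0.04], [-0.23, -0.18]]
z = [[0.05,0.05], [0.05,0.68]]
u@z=[[0.00,0.03], [-0.02,-0.13]]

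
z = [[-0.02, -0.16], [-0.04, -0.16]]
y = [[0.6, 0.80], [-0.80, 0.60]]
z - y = [[-0.62, -0.96],  [0.76, -0.76]]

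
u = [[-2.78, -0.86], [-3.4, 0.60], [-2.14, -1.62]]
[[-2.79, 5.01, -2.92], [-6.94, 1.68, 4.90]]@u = [[-3.03, 10.14], [3.1, -0.96]]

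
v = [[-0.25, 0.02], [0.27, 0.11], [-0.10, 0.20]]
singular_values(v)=[0.38, 0.23]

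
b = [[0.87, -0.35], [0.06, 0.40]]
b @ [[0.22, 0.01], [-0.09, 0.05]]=[[0.22, -0.01], [-0.02, 0.02]]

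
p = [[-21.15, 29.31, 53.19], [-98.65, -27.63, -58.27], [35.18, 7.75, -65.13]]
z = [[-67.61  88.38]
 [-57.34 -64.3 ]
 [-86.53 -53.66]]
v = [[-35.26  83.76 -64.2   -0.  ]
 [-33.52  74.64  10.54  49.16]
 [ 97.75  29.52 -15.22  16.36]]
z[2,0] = -86.53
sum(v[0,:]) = -15.699999999999996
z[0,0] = -67.61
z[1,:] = [-57.34, -64.3]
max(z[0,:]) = 88.38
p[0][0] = -21.15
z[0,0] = -67.61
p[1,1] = -27.63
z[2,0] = -86.53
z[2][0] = -86.53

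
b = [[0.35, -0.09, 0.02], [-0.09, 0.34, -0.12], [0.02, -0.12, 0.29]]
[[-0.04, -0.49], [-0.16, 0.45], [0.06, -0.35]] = b @ [[-0.26, -1.17], [-0.55, 0.73], [0.01, -0.84]]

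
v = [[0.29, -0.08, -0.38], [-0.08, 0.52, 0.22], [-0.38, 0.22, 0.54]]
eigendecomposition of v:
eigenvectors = [[-0.49, 0.78, -0.40], [0.48, -0.14, -0.87], [0.73, 0.61, 0.3]]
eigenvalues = [0.94, 0.01, 0.41]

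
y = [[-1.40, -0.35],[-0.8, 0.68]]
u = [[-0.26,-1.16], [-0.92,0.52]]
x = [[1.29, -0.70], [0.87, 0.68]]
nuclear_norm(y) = 2.38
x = u @ y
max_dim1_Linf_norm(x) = 1.29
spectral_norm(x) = 1.58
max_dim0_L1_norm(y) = 2.2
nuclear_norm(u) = 2.22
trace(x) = 1.97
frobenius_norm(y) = 1.78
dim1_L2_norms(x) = [1.47, 1.1]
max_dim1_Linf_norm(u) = 1.16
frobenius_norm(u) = 1.59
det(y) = -1.23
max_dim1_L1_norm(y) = 1.75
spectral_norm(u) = 1.29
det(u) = -1.20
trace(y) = -0.72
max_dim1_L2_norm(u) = 1.19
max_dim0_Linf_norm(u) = 1.16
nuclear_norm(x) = 2.52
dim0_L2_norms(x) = [1.56, 0.98]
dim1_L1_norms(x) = [1.99, 1.55]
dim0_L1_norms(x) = [2.16, 1.38]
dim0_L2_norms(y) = [1.61, 0.76]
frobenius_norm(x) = 1.84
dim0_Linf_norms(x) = [1.29, 0.7]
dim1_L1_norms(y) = [1.75, 1.48]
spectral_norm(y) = 1.61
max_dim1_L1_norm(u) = 1.44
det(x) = 1.49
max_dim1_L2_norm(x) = 1.47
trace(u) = 0.26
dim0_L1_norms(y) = [2.2, 1.03]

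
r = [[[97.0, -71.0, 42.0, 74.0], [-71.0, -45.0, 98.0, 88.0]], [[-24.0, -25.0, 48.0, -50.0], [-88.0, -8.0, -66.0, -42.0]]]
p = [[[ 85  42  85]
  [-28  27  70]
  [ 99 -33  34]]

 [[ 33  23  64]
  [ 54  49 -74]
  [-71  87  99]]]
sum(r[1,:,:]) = -255.0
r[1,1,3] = -42.0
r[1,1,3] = -42.0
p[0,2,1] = -33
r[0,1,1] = -45.0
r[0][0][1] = -71.0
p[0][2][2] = 34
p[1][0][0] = 33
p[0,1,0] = -28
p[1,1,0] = 54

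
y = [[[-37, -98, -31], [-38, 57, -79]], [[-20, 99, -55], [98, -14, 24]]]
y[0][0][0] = -37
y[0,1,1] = 57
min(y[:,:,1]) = -98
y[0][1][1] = 57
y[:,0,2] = [-31, -55]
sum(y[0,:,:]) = -226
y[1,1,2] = 24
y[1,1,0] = 98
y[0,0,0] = -37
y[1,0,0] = -20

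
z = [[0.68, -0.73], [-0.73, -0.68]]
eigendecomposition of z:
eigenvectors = [[0.92, 0.40], [-0.40, 0.92]]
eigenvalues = [1.0, -1.0]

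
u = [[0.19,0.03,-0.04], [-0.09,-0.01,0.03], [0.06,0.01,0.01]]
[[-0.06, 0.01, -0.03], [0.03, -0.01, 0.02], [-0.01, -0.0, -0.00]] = u@[[-0.25, 0.00, -0.08], [-0.10, 0.02, -0.23], [0.26, -0.24, 0.21]]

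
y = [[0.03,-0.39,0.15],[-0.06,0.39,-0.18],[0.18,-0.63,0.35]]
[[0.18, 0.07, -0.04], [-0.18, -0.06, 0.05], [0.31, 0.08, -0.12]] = y@[[0.14,-0.29,-0.31], [-0.42,-0.17,0.01], [0.06,0.07,-0.16]]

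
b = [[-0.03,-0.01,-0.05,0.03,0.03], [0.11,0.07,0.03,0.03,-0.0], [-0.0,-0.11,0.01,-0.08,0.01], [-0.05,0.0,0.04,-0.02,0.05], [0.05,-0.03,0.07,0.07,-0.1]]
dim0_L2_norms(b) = [0.13, 0.13, 0.1, 0.12, 0.12]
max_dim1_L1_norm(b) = 0.32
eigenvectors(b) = [[-0.17+0.00j,(-0.15-0.13j),-0.15+0.13j,(-0.24+0.46j),-0.24-0.46j], [(0.15+0j),(-0.44-0.07j),-0.44+0.07j,0.32-0.12j,(0.32+0.12j)], [-0.13+0.00j,(0.57+0j),0.57-0.00j,0.59+0.00j,(0.59-0j)], [-0.36+0.00j,(0.32-0.37j),0.32+0.37j,-0.27-0.44j,(-0.27+0.44j)], [(0.89+0j),(0.32-0.31j),0.32+0.31j,(-0.02-0.03j),(-0.02+0.03j)]]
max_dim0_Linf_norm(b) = 0.11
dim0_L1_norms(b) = [0.24, 0.22, 0.2, 0.23, 0.19]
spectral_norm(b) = 0.19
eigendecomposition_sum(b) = [[(-0.01-0j), -0.00-0.00j, -0.01+0.00j, -0.01+0.00j, (0.02+0j)], [(0.01+0j), 0j, (0.01-0j), 0.01-0.00j, (-0.02-0j)], [-0.01-0.00j, -0.00-0.00j, (-0.01+0j), (-0.01+0j), 0.02+0.00j], [-0.03-0.00j, (-0-0j), -0.02+0.00j, -0.03+0.00j, 0.04+0.00j], [0.06+0.00j, 0.01+0.00j, 0.05-0.00j, 0.07-0.00j, -0.11-0.00j]] + [[0.01+0.00j, (0.01+0.01j), -0j, (0.01-0j), (0.01-0j)], [0.03-0.01j, 0.03+0.00j, -0.01j, (0.02-0.01j), (0.01-0.01j)], [-0.03+0.02j, (-0.04+0j), 0.02j, -0.02+0.02j, -0.01+0.02j], [-0.00+0.03j, (-0.02+0.03j), 0.01+0.01j, 0.00+0.03j, 0.01+0.01j], [(-0.01+0.03j), (-0.02+0.03j), 0.01+0.01j, 0.00+0.02j, 0.00+0.01j]] + [[0.01-0.00j, 0.01-0.01j, 0j, 0.01+0.00j, 0.01+0.00j],[(0.03+0.01j), 0.03-0.00j, 0.00+0.01j, 0.02+0.01j, 0.01+0.01j],[-0.03-0.02j, (-0.04-0j), 0.00-0.02j, -0.02-0.02j, (-0.01-0.02j)],[(-0-0.03j), -0.02-0.03j, (0.01-0.01j), 0.00-0.03j, 0.01-0.01j],[-0.01-0.03j, -0.02-0.03j, 0.01-0.01j, -0.02j, 0.00-0.01j]] + [[(-0.02+0.02j), (-0.02-0.02j), (-0.02-0.01j), 0.01-0.01j, (-0+0j)], [0.02-0.00j, (-0+0.02j), (0.01+0.01j), -0.01-0.00j, -0j], [(0.04+0.01j), -0.01+0.03j, (0.01+0.03j), -0.01-0.01j, 0.00-0.00j], [(-0.01-0.03j), (0.02-0j), (0.02-0.02j), 0.01j, (-0-0j)], [(-0-0j), -0j, -0j, 0j, -0.00-0.00j]] + [[-0.02-0.02j, -0.02+0.02j, (-0.02+0.01j), 0.01+0.01j, (-0-0j)], [(0.02+0j), -0.00-0.02j, 0.01-0.01j, (-0.01+0j), 0j], [(0.04-0.01j), (-0.01-0.03j), 0.01-0.03j, -0.01+0.01j, 0j], [-0.01+0.03j, 0.02+0.00j, (0.02+0.02j), 0.00-0.01j, (-0+0j)], [-0.00+0.00j, 0.00+0.00j, 0j, -0j, (-0+0j)]]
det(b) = -0.00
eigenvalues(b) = [(-0.15+0j), (0.06+0.06j), (0.06-0.06j), (-0.01+0.08j), (-0.01-0.08j)]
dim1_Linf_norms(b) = [0.05, 0.11, 0.11, 0.05, 0.1]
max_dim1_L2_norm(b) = 0.15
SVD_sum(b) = [[-0.02, -0.01, -0.01, -0.02, 0.01],  [0.07, 0.04, 0.03, 0.06, -0.05],  [-0.05, -0.03, -0.02, -0.04, 0.04],  [-0.03, -0.02, -0.01, -0.02, 0.02],  [0.07, 0.04, 0.03, 0.06, -0.05]] + [[-0.0, 0.03, -0.01, 0.01, 0.02],  [-0.0, 0.03, -0.01, 0.01, 0.02],  [0.01, -0.07, 0.04, -0.02, -0.05],  [-0.0, 0.01, -0.00, 0.00, 0.01],  [0.01, -0.07, 0.03, -0.01, -0.04]] + [[-0.02, -0.0, -0.01, 0.02, -0.01], [0.04, 0.01, 0.01, -0.04, 0.02], [0.03, 0.00, 0.01, -0.03, 0.02], [0.01, 0.00, 0.00, -0.01, 0.00], [-0.02, -0.00, -0.01, 0.02, -0.01]] + [[0.01, -0.01, -0.02, 0.00, -0.0],[0.0, -0.0, -0.00, 0.0, -0.00],[0.01, -0.0, -0.01, 0.0, -0.00],[-0.03, 0.02, 0.05, -0.00, 0.01],[-0.01, 0.00, 0.01, -0.0, 0.0]] + [[0.01, -0.01, 0.00, 0.02, 0.02], [0.00, -0.01, 0.00, 0.01, 0.01], [0.0, -0.00, 0.00, 0.01, 0.01], [0.0, -0.01, 0.0, 0.01, 0.01], [0.0, -0.0, 0.00, 0.00, 0.01]]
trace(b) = -0.07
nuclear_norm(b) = 0.54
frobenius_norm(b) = 0.27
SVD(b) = [[-0.18, 0.23, -0.4, 0.37, 0.79], [0.6, 0.26, 0.66, 0.07, 0.36], [-0.43, -0.68, 0.49, 0.22, 0.25], [-0.26, 0.08, 0.09, -0.88, 0.38], [0.60, -0.64, -0.39, -0.18, 0.21]] @ diag([0.19212489828092347, 0.14202861680831635, 0.0959176545312766, 0.07300560197375094, 0.03722742400073023]) @ [[0.59, 0.38, 0.28, 0.49, -0.43], [-0.1, 0.77, -0.37, 0.16, 0.48], [0.64, 0.09, 0.22, -0.63, 0.38], [0.43, -0.24, -0.85, 0.0, -0.17], [0.21, -0.44, 0.11, 0.58, 0.64]]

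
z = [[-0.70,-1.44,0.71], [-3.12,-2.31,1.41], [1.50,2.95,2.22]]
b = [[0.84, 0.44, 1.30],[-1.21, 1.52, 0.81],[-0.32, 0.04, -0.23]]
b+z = [[0.14, -1.00, 2.01], [-4.33, -0.79, 2.22], [1.18, 2.99, 1.99]]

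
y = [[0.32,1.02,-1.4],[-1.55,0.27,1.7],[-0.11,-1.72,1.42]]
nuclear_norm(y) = 5.11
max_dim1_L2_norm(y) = 2.32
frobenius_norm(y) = 3.67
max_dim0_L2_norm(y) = 2.62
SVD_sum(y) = [[0.6, 0.79, -1.41],[-0.63, -0.83, 1.47],[-0.70, -0.92, 1.62]] + [[-0.22, 0.27, 0.06], [-0.9, 1.11, 0.24], [0.63, -0.78, -0.17]] + [[-0.07, -0.04, -0.05],  [-0.01, -0.01, -0.01],  [-0.04, -0.03, -0.03]]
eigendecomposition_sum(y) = [[-0.07+0.00j, -0.02+0.00j, (-0.05+0j)], [(-0.05+0j), -0.01+0.00j, -0.03+0.00j], [(-0.06+0j), (-0.01+0j), -0.04+0.00j]] + [[(0.2+0.42j), (0.52-0.45j), (-0.68-0.17j)], [-0.75-0.12j, 0.14+1.13j, (0.86-0.76j)], [-0.03-0.60j, -0.85+0.29j, (0.73+0.55j)]] + [[(0.2-0.42j), 0.52+0.45j, -0.68+0.17j], [(-0.75+0.12j), 0.14-1.13j, 0.86+0.76j], [(-0.03+0.6j), -0.85-0.29j, 0.73-0.55j]]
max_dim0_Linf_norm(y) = 1.72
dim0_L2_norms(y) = [1.59, 2.02, 2.62]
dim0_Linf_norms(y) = [1.55, 1.72, 1.7]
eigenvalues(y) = [(-0.12+0j), (1.06+2.1j), (1.06-2.1j)]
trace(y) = 2.01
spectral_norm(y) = 3.19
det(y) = -0.66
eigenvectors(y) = [[0.71+0.00j, (0.24+0.36j), (0.24-0.36j)],[(0.44+0j), -0.71+0.00j, -0.71-0.00j],[0.55+0.00j, -0.11-0.55j, (-0.11+0.55j)]]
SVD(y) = [[-0.54, -0.19, 0.82], [0.57, -0.8, 0.18], [0.62, 0.56, 0.54]] @ diag([3.1913785234774275, 1.8047212152041368, 0.11482358328818988]) @ [[-0.35, -0.46, 0.82], [0.62, -0.77, -0.17], [-0.7, -0.45, -0.55]]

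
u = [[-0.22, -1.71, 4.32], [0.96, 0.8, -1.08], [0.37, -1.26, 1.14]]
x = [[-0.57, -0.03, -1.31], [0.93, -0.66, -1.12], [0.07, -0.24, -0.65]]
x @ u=[[-0.39, 2.6, -3.92], [-1.25, -0.71, 3.45], [-0.49, 0.51, -0.18]]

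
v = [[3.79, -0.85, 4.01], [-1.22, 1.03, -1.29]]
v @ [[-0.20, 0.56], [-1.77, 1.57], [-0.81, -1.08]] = [[-2.50, -3.54], [-0.53, 2.33]]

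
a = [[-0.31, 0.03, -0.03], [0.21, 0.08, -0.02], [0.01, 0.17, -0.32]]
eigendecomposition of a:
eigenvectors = [[0.04, 0.57, -0.4],[0.92, -0.24, 0.29],[0.39, 0.79, 0.87]]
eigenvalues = [0.08, -0.36, -0.27]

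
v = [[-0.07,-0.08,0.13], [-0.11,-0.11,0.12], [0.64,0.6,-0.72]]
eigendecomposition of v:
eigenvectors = [[-0.16, -0.81, -0.45], [-0.16, 0.13, 0.84], [0.97, -0.58, 0.30]]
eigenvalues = [-0.93, 0.04, -0.01]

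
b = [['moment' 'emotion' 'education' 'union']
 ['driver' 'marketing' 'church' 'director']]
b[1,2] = 'church'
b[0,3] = 'union'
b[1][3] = 'director'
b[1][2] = 'church'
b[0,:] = ['moment', 'emotion', 'education', 'union']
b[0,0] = 'moment'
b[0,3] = 'union'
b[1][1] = 'marketing'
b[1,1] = 'marketing'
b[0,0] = 'moment'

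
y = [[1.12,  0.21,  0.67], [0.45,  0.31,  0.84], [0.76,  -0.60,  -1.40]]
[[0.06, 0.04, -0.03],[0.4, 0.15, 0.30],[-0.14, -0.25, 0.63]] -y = [[-1.06, -0.17, -0.7],[-0.05, -0.16, -0.54],[-0.9, 0.35, 2.03]]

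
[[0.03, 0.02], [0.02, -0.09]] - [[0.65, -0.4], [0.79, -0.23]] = [[-0.62, 0.42], [-0.77, 0.14]]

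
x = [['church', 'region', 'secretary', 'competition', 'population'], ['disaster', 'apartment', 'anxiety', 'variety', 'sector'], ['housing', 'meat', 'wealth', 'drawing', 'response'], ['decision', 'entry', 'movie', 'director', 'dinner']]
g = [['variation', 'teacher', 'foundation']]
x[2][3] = 'drawing'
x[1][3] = 'variety'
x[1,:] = ['disaster', 'apartment', 'anxiety', 'variety', 'sector']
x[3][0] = 'decision'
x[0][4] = 'population'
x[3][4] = 'dinner'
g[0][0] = 'variation'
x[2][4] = 'response'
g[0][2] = 'foundation'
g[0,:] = ['variation', 'teacher', 'foundation']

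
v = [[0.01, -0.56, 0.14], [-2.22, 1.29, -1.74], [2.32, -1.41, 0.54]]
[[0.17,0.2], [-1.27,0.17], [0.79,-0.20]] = v @ [[0.12, -0.31],[-0.2, -0.36],[0.43, 0.03]]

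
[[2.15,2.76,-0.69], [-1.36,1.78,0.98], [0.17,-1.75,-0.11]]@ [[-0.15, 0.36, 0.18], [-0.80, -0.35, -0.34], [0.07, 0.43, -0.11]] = [[-2.58,-0.49,-0.48],[-1.15,-0.69,-0.96],[1.37,0.63,0.64]]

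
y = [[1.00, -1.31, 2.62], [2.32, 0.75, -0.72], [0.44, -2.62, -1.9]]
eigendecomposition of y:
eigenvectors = [[(0.7+0j), 0.70-0.00j, (-0.4+0j)], [(0.12-0.6j), 0.12+0.60j, 0.38+0.00j], [0.21+0.31j, (0.21-0.31j), 0.84+0.00j]]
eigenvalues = [(1.57+2.3j), (1.57-2.3j), (-3.29+0j)]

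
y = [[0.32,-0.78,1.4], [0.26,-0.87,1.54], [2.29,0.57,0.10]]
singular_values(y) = [2.49, 2.29, 0.01]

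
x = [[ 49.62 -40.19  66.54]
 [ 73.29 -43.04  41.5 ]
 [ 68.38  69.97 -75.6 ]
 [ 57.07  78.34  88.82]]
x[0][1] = -40.19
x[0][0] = 49.62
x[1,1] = -43.04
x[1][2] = 41.5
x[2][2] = -75.6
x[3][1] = 78.34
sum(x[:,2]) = 121.26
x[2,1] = 69.97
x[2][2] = -75.6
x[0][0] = 49.62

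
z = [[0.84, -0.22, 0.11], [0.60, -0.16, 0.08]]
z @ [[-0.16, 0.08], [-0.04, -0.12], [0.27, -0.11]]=[[-0.1, 0.08], [-0.07, 0.06]]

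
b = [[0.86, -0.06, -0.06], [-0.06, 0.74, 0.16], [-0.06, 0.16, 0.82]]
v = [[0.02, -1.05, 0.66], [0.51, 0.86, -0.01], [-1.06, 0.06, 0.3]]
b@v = [[0.05, -0.96, 0.55], [0.21, 0.71, 0.00], [-0.79, 0.25, 0.2]]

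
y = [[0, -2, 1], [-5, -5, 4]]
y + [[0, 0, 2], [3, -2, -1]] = [[0, -2, 3], [-2, -7, 3]]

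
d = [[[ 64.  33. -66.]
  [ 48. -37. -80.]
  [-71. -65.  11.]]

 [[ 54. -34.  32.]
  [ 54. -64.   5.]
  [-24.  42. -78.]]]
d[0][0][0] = 64.0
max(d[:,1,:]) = 54.0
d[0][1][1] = -37.0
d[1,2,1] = 42.0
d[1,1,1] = -64.0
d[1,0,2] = 32.0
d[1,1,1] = -64.0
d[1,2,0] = -24.0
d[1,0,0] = 54.0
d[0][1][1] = -37.0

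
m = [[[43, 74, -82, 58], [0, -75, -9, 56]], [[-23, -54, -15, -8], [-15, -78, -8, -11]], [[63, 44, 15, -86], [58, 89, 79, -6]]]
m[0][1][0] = 0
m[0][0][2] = -82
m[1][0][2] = -15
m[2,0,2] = 15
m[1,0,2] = -15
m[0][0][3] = 58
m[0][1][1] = -75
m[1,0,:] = [-23, -54, -15, -8]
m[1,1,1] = -78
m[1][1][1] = -78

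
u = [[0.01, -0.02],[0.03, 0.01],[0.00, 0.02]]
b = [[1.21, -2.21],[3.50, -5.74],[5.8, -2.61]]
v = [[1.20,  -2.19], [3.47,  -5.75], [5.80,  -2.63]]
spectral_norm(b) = 9.16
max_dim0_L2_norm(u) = 0.03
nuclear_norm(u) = 0.06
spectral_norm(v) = 9.15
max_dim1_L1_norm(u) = 0.04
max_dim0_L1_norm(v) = 10.57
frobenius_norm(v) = 9.59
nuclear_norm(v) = 12.00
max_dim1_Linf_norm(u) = 0.03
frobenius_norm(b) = 9.59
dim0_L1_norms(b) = [10.51, 10.56]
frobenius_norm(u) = 0.04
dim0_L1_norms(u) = [0.04, 0.05]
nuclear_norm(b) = 12.00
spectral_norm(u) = 0.03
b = u + v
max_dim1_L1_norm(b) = 9.24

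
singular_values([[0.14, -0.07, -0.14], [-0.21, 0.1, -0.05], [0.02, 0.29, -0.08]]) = [0.34, 0.25, 0.13]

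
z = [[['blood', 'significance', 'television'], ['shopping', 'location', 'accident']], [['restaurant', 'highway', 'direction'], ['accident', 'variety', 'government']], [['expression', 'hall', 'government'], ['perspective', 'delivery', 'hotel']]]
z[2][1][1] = 'delivery'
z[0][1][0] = 'shopping'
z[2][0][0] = 'expression'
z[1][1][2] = 'government'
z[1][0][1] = 'highway'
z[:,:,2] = [['television', 'accident'], ['direction', 'government'], ['government', 'hotel']]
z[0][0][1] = 'significance'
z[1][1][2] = 'government'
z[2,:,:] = [['expression', 'hall', 'government'], ['perspective', 'delivery', 'hotel']]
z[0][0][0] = 'blood'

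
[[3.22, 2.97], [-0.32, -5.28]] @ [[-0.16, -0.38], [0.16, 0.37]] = [[-0.04, -0.12], [-0.79, -1.83]]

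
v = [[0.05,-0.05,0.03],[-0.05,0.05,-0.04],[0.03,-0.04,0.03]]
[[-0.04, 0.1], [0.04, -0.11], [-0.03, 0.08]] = v@[[0.22, 0.39], [1.25, -0.63], [0.33, 1.51]]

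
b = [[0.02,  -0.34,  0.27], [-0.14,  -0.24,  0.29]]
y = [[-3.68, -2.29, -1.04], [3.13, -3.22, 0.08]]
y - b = [[-3.7,-1.95,-1.31], [3.27,-2.98,-0.21]]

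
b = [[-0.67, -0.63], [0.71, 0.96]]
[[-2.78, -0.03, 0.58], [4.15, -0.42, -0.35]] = b @ [[0.31,1.48,-1.70], [4.09,-1.53,0.89]]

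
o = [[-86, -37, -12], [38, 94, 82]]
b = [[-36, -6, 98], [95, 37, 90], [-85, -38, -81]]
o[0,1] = -37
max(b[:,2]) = 98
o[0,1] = -37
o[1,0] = 38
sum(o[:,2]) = 70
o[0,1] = -37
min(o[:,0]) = -86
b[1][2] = 90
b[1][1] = 37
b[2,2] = -81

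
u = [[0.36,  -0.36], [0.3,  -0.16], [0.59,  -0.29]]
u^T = [[0.36,0.30,0.59], [-0.36,-0.16,-0.29]]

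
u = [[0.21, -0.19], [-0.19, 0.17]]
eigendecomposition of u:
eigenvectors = [[0.74,  0.67], [-0.67,  0.74]]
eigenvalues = [0.38, -0.0]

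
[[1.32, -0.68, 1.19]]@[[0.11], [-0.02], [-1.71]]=[[-1.88]]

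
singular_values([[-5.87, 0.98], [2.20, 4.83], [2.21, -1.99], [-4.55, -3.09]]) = [8.44, 5.61]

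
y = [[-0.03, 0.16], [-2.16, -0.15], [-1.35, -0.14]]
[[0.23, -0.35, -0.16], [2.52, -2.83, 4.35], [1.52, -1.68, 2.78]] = y @ [[-1.25,1.44,-1.92], [1.23,-1.89,-1.33]]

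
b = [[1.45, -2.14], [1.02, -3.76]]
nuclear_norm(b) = 5.33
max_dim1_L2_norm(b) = 3.9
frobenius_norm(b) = 4.68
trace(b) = -2.31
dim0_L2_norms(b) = [1.77, 4.33]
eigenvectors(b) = [[0.98, 0.41],[0.21, 0.91]]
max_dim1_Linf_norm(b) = 3.76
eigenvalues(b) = [0.99, -3.3]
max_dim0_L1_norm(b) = 5.9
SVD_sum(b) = [[0.9, -2.35], [1.38, -3.62]] + [[0.55,0.21],  [-0.36,-0.14]]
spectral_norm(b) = 4.62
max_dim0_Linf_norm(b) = 3.76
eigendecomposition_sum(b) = [[1.1, -0.49], [0.24, -0.11]] + [[0.35,  -1.65], [0.78,  -3.65]]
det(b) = -3.27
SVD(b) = [[0.54,  0.84], [0.84,  -0.54]] @ diag([4.6216593089632845, 0.7073649919758658]) @ [[0.36, -0.93], [0.93, 0.36]]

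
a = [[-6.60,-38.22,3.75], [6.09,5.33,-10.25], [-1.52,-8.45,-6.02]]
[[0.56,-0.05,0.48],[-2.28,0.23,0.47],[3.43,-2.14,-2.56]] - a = [[7.16, 38.17, -3.27], [-8.37, -5.10, 10.72], [4.95, 6.31, 3.46]]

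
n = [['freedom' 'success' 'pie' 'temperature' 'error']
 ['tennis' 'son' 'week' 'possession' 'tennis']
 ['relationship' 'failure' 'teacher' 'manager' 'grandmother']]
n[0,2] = 'pie'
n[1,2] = 'week'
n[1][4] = 'tennis'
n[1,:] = ['tennis', 'son', 'week', 'possession', 'tennis']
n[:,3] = ['temperature', 'possession', 'manager']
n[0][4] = 'error'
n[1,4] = 'tennis'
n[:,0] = ['freedom', 'tennis', 'relationship']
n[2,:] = ['relationship', 'failure', 'teacher', 'manager', 'grandmother']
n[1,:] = ['tennis', 'son', 'week', 'possession', 'tennis']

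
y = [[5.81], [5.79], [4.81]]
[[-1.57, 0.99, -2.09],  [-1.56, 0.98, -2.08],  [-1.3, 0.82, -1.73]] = y@[[-0.27, 0.17, -0.36]]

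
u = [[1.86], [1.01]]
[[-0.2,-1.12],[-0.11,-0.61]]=u @ [[-0.11, -0.60]]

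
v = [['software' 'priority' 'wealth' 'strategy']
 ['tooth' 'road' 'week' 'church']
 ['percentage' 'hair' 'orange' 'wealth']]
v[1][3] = 'church'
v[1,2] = 'week'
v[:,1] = ['priority', 'road', 'hair']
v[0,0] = 'software'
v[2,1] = 'hair'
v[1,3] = 'church'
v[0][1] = 'priority'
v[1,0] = 'tooth'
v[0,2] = 'wealth'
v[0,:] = ['software', 'priority', 'wealth', 'strategy']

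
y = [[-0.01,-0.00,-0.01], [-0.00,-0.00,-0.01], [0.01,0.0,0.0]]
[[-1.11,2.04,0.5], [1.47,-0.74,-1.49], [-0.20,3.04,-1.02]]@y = [[0.02,0.0,-0.01], [-0.03,0.00,-0.01], [-0.01,0.00,-0.03]]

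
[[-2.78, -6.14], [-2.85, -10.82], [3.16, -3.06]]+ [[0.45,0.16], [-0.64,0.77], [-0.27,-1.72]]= [[-2.33, -5.98], [-3.49, -10.05], [2.89, -4.78]]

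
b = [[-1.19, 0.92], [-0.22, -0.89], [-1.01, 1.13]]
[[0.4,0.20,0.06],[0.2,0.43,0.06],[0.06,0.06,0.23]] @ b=[[-0.58, 0.26], [-0.39, -0.13], [-0.32, 0.26]]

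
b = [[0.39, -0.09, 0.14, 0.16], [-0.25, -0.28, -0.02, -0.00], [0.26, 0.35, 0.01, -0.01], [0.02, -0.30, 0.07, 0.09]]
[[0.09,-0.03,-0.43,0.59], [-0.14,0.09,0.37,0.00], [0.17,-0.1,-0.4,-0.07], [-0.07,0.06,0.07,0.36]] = b @ [[-0.04, -0.46, -1.36, 1.67], [0.54, 0.06, -0.18, -1.40], [-0.03, 0.32, 0.97, -1.29], [1.0, 0.7, -0.31, -0.05]]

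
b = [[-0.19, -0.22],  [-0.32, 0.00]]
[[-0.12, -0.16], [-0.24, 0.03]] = b @ [[0.74, -0.09],  [-0.09, 0.79]]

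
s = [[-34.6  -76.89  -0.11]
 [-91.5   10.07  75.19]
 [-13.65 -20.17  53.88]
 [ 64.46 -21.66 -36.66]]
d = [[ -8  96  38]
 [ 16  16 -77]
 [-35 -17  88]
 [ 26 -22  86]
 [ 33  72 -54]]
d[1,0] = 16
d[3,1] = -22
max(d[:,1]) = 96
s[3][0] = 64.46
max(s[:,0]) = 64.46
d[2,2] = 88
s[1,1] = 10.07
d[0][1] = 96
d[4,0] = 33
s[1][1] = 10.07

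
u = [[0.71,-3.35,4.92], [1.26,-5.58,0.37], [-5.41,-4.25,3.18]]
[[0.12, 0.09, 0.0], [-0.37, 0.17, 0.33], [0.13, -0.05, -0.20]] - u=[[-0.59,3.44,-4.92], [-1.63,5.75,-0.04], [5.54,4.2,-3.38]]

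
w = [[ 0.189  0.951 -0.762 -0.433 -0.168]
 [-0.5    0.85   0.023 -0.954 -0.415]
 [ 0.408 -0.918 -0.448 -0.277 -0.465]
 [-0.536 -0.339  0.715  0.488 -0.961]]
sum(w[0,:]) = -0.22300000000000011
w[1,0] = -0.5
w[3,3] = 0.488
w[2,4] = -0.465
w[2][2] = -0.448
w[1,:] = [-0.5, 0.85, 0.023, -0.954, -0.415]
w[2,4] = -0.465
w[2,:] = [0.408, -0.918, -0.448, -0.277, -0.465]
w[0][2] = -0.762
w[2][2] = -0.448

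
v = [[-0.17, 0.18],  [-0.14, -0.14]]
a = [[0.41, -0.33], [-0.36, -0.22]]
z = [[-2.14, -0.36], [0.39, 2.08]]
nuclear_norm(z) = 4.22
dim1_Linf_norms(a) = [0.41, 0.36]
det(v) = 0.05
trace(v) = -0.31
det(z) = -4.31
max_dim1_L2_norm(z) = 2.17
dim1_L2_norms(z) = [2.17, 2.12]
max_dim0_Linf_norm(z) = 2.14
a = z @ v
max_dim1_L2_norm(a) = 0.53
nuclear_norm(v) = 0.45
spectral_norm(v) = 0.25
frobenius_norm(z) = 3.03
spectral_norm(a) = 0.56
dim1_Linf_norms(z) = [2.14, 2.08]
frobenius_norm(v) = 0.32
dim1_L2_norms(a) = [0.53, 0.42]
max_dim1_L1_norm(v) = 0.35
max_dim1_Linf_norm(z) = 2.14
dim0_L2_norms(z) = [2.18, 2.11]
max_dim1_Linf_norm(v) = 0.18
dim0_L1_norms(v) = [0.31, 0.32]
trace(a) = 0.19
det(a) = -0.21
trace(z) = -0.06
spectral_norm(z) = 2.49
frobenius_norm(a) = 0.67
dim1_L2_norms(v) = [0.25, 0.2]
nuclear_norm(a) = 0.93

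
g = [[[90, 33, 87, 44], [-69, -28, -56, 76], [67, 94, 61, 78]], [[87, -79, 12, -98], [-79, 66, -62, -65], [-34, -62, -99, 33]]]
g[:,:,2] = [[87, -56, 61], [12, -62, -99]]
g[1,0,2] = 12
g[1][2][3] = 33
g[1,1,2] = -62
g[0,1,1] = -28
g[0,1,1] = -28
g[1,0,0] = 87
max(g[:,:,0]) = 90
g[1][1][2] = -62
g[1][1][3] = -65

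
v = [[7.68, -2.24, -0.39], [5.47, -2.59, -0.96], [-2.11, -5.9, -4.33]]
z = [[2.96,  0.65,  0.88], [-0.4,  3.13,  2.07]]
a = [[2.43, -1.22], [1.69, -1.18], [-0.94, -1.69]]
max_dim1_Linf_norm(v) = 7.68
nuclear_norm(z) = 6.89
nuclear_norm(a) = 5.35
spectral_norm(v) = 10.06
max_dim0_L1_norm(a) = 5.06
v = a @ z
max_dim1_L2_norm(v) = 8.01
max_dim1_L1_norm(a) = 3.65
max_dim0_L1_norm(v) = 15.26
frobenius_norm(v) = 12.64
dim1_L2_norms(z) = [3.16, 3.77]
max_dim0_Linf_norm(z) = 3.13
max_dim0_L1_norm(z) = 3.78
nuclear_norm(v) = 17.71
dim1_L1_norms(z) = [4.49, 5.6]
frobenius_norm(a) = 3.92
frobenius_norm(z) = 4.92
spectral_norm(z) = 3.94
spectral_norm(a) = 3.40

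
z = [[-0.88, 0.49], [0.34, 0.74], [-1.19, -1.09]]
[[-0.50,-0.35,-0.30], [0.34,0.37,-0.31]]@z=[[0.68, -0.18], [0.20, 0.78]]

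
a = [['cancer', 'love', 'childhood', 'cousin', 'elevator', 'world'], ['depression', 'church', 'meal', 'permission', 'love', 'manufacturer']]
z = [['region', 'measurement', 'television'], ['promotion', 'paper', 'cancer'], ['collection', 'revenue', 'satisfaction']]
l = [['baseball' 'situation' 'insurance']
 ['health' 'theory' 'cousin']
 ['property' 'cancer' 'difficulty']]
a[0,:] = ['cancer', 'love', 'childhood', 'cousin', 'elevator', 'world']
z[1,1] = 'paper'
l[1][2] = 'cousin'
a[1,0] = 'depression'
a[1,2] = 'meal'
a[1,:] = ['depression', 'church', 'meal', 'permission', 'love', 'manufacturer']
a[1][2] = 'meal'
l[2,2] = 'difficulty'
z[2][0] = 'collection'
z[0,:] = ['region', 'measurement', 'television']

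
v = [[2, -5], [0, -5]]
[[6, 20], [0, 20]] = v @ [[3, 0], [0, -4]]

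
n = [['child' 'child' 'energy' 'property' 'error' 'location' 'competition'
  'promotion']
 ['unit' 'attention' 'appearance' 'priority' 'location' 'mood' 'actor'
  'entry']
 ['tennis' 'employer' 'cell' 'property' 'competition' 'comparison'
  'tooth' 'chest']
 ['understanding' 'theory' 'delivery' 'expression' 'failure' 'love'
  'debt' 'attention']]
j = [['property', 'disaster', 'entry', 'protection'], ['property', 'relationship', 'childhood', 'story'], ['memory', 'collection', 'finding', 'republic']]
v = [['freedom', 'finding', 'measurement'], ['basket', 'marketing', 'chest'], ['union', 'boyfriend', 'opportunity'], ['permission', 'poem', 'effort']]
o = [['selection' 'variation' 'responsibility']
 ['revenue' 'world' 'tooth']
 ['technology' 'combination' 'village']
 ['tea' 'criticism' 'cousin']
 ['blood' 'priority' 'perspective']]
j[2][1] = 'collection'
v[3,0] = 'permission'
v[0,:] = ['freedom', 'finding', 'measurement']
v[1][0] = 'basket'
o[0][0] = 'selection'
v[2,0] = 'union'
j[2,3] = 'republic'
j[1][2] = 'childhood'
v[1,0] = 'basket'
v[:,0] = ['freedom', 'basket', 'union', 'permission']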